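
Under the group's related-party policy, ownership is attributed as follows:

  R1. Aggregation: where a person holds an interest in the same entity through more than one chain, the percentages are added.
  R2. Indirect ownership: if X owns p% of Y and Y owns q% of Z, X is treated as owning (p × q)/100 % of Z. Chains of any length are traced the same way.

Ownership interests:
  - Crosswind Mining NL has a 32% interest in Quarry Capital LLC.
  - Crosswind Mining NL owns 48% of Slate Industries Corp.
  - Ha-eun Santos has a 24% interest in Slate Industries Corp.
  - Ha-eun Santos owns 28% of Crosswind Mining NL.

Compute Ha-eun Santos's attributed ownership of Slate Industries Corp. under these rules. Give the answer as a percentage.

37.44%

Chain via Crosswind Mining NL (R2): 28% × 48% = 13.44% of Slate Industries Corp.
Direct interest in Slate Industries Corp: 24%.
Aggregating (R1): 13.44% + 24% = 37.44%.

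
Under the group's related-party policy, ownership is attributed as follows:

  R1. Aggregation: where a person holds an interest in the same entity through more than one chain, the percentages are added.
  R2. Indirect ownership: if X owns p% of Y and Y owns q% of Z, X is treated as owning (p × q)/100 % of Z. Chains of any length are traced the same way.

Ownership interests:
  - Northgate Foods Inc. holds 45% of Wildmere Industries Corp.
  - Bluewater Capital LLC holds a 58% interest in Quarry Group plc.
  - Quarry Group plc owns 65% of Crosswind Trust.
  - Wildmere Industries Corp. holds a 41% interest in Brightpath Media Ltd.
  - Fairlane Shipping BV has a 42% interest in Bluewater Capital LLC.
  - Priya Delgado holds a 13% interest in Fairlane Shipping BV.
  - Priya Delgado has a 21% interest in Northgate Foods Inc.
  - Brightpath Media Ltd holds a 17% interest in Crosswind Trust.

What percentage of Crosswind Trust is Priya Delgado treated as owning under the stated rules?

2.717085%

Chain via Northgate Foods Inc. → Wildmere Industries Corp. → Brightpath Media Ltd (R2): 21% × 45% × 41% × 17% = 0.658665% of Crosswind Trust.
Chain via Fairlane Shipping BV → Bluewater Capital LLC → Quarry Group plc (R2): 13% × 42% × 58% × 65% = 2.05842% of Crosswind Trust.
Aggregating (R1): 0.658665% + 2.05842% = 2.717085%.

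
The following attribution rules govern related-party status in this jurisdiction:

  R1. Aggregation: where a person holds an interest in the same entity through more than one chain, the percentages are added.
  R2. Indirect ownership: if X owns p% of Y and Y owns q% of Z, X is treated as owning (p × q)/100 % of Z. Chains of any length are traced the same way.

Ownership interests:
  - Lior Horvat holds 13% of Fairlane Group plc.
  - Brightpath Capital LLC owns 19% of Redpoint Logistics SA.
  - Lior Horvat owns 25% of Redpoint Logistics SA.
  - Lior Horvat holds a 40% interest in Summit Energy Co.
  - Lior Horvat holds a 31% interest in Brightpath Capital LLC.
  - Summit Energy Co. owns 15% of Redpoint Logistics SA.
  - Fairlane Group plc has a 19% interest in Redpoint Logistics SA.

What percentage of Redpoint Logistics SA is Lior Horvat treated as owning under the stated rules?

39.36%

Chain via Fairlane Group plc (R2): 13% × 19% = 2.47% of Redpoint Logistics SA.
Chain via Brightpath Capital LLC (R2): 31% × 19% = 5.89% of Redpoint Logistics SA.
Chain via Summit Energy Co. (R2): 40% × 15% = 6% of Redpoint Logistics SA.
Direct interest in Redpoint Logistics SA: 25%.
Aggregating (R1): 2.47% + 5.89% + 6% + 25% = 39.36%.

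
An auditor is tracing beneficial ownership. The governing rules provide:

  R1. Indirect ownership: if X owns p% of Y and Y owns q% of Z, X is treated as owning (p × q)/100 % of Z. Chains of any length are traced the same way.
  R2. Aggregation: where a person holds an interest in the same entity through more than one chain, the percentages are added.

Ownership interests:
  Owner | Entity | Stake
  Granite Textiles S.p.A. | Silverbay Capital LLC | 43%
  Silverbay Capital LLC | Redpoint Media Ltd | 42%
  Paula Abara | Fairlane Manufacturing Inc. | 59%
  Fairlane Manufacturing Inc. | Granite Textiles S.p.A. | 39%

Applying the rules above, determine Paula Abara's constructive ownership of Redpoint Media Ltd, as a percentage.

Chain via Fairlane Manufacturing Inc. → Granite Textiles S.p.A. → Silverbay Capital LLC (R1): 59% × 39% × 43% × 42% = 4.155606% of Redpoint Media Ltd.

4.155606%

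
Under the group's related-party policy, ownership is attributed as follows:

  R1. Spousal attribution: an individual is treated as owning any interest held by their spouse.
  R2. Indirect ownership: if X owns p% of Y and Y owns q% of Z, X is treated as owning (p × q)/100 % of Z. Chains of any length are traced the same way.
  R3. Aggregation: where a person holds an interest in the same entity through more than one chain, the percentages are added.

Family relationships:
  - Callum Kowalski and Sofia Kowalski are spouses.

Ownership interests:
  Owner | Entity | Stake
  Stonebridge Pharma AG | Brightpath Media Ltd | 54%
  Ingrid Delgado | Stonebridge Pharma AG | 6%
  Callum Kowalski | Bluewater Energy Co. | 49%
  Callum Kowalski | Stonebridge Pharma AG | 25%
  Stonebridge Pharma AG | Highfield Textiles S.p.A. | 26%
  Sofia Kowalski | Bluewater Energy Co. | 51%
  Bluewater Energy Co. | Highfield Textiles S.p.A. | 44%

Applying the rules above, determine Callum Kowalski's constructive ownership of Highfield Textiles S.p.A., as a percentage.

50.5%

By spousal attribution (R1), Callum Kowalski is treated as also owning Sofia Kowalski's interest in Bluewater Energy Co, giving 49% + 51% = 100%.
Chain via Bluewater Energy Co. (R2): 100% × 44% = 44% of Highfield Textiles S.p.A.
Chain via Stonebridge Pharma AG (R2): 25% × 26% = 6.5% of Highfield Textiles S.p.A.
Aggregating (R3): 44% + 6.5% = 50.5%.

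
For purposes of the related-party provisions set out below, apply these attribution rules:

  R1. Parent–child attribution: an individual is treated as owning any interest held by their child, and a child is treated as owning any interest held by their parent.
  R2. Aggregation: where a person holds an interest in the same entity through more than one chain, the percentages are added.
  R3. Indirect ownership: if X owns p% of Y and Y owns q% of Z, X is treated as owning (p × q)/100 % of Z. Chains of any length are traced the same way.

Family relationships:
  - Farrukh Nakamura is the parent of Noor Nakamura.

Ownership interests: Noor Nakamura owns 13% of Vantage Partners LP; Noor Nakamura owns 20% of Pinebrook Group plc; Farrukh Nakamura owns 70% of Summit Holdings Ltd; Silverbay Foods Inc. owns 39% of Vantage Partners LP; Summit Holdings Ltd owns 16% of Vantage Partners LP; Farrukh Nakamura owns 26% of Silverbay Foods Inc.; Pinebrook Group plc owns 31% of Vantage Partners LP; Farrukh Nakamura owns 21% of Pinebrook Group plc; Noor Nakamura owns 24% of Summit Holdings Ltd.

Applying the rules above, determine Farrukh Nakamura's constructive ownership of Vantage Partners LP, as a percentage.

50.89%

By parent–child attribution (R1), Farrukh Nakamura is treated as also owning Noor Nakamura's interest in Pinebrook Group plc, giving 21% + 20% = 41%.
By parent–child attribution (R1), Farrukh Nakamura is treated as also owning Noor Nakamura's interest in Summit Holdings Ltd, giving 70% + 24% = 94%.
By parent–child attribution (R1), Farrukh Nakamura is treated as owning Noor Nakamura's 13% interest in Vantage Partners LP.
Chain via Pinebrook Group plc (R3): 41% × 31% = 12.71% of Vantage Partners LP.
Chain via Summit Holdings Ltd (R3): 94% × 16% = 15.04% of Vantage Partners LP.
Chain via Silverbay Foods Inc. (R3): 26% × 39% = 10.14% of Vantage Partners LP.
Direct interest in Vantage Partners LP: 13%.
Aggregating (R2): 12.71% + 15.04% + 10.14% + 13% = 50.89%.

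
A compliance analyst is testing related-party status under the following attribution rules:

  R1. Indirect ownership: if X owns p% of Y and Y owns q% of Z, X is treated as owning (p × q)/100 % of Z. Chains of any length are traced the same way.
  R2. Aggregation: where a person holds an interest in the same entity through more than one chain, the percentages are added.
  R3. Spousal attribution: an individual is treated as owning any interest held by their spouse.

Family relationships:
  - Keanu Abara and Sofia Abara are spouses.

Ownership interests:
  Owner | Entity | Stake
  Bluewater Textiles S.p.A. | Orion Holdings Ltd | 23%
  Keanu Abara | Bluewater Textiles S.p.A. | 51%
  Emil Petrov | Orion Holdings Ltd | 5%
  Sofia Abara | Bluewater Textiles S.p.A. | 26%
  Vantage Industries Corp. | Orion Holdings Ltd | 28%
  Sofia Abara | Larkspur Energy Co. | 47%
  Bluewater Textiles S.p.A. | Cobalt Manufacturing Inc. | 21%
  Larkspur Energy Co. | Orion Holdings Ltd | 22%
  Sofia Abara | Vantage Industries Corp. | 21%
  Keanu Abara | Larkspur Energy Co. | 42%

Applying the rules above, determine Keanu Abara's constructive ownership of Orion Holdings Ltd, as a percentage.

By spousal attribution (R3), Keanu Abara is treated as also owning Sofia Abara's interest in Bluewater Textiles S.p.A, giving 51% + 26% = 77%.
By spousal attribution (R3), Keanu Abara is treated as also owning Sofia Abara's interest in Larkspur Energy Co, giving 42% + 47% = 89%.
By spousal attribution (R3), Keanu Abara is treated as owning Sofia Abara's 21% interest in Vantage Industries Corp.
Chain via Bluewater Textiles S.p.A. (R1): 77% × 23% = 17.71% of Orion Holdings Ltd.
Chain via Larkspur Energy Co. (R1): 89% × 22% = 19.58% of Orion Holdings Ltd.
Chain via Vantage Industries Corp. (R1): 21% × 28% = 5.88% of Orion Holdings Ltd.
Aggregating (R2): 17.71% + 19.58% + 5.88% = 43.17%.

43.17%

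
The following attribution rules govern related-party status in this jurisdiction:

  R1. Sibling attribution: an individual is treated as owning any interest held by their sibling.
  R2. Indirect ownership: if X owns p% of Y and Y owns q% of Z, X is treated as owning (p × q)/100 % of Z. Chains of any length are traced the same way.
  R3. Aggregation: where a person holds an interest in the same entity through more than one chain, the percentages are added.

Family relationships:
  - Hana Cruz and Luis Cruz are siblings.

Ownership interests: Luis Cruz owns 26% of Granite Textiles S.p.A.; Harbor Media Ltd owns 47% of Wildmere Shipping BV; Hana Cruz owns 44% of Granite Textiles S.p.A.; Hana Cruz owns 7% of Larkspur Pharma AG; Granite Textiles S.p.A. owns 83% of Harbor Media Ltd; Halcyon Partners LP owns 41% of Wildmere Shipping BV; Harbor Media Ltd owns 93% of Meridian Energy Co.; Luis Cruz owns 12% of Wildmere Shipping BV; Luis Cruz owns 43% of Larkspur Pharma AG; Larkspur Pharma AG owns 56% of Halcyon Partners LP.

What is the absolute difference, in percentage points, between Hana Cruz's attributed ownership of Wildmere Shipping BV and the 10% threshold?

By sibling attribution (R1), Hana Cruz is treated as also owning Luis Cruz's interest in Granite Textiles S.p.A, giving 44% + 26% = 70%.
By sibling attribution (R1), Hana Cruz is treated as also owning Luis Cruz's interest in Larkspur Pharma AG, giving 7% + 43% = 50%.
By sibling attribution (R1), Hana Cruz is treated as owning Luis Cruz's 12% interest in Wildmere Shipping BV.
Chain via Granite Textiles S.p.A. → Harbor Media Ltd (R2): 70% × 83% × 47% = 27.307% of Wildmere Shipping BV.
Chain via Larkspur Pharma AG → Halcyon Partners LP (R2): 50% × 56% × 41% = 11.48% of Wildmere Shipping BV.
Direct interest in Wildmere Shipping BV: 12%.
Aggregating (R3): 27.307% + 11.48% + 12% = 50.787%.
50.787% exceeds the 10% threshold by 40.787 percentage points.

40.787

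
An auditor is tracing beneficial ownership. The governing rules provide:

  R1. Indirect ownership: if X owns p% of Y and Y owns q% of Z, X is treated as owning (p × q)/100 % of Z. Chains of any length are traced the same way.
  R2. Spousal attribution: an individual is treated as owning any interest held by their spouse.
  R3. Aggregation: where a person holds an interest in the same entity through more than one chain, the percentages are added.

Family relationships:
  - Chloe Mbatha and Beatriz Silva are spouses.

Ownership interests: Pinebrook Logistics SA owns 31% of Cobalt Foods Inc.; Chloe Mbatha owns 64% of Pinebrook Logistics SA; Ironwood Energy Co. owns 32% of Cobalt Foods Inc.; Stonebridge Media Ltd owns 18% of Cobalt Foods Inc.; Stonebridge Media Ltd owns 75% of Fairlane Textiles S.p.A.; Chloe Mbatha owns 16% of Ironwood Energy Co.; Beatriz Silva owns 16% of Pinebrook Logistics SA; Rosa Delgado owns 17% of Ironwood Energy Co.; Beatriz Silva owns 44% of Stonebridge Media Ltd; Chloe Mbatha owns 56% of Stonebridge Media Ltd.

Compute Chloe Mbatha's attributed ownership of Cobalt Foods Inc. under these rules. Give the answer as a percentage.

47.92%

By spousal attribution (R2), Chloe Mbatha is treated as also owning Beatriz Silva's interest in Pinebrook Logistics SA, giving 64% + 16% = 80%.
By spousal attribution (R2), Chloe Mbatha is treated as also owning Beatriz Silva's interest in Stonebridge Media Ltd, giving 56% + 44% = 100%.
Chain via Pinebrook Logistics SA (R1): 80% × 31% = 24.8% of Cobalt Foods Inc.
Chain via Stonebridge Media Ltd (R1): 100% × 18% = 18% of Cobalt Foods Inc.
Chain via Ironwood Energy Co. (R1): 16% × 32% = 5.12% of Cobalt Foods Inc.
Aggregating (R3): 24.8% + 18% + 5.12% = 47.92%.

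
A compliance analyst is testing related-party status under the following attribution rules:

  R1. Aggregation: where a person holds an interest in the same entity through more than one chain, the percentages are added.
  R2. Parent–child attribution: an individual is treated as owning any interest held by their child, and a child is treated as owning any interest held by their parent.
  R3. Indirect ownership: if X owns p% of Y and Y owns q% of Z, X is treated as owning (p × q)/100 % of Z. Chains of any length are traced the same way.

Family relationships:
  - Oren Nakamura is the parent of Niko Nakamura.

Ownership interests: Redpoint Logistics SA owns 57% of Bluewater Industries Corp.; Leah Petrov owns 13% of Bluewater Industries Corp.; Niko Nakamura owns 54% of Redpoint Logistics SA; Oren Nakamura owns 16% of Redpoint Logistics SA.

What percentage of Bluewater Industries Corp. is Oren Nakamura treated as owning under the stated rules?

39.9%

By parent–child attribution (R2), Oren Nakamura is treated as also owning Niko Nakamura's interest in Redpoint Logistics SA, giving 16% + 54% = 70%.
Chain via Redpoint Logistics SA (R3): 70% × 57% = 39.9% of Bluewater Industries Corp.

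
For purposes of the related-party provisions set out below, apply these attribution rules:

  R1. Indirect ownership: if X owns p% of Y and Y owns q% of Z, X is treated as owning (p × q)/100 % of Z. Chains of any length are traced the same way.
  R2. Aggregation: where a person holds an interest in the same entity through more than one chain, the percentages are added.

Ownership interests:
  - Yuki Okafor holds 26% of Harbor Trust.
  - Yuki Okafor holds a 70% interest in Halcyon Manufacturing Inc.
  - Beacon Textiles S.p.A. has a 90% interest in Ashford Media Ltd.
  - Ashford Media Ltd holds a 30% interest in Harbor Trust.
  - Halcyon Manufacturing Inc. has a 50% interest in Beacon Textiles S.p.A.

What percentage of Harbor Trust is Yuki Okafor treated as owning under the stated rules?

Chain via Halcyon Manufacturing Inc. → Beacon Textiles S.p.A. → Ashford Media Ltd (R1): 70% × 50% × 90% × 30% = 9.45% of Harbor Trust.
Direct interest in Harbor Trust: 26%.
Aggregating (R2): 9.45% + 26% = 35.45%.

35.45%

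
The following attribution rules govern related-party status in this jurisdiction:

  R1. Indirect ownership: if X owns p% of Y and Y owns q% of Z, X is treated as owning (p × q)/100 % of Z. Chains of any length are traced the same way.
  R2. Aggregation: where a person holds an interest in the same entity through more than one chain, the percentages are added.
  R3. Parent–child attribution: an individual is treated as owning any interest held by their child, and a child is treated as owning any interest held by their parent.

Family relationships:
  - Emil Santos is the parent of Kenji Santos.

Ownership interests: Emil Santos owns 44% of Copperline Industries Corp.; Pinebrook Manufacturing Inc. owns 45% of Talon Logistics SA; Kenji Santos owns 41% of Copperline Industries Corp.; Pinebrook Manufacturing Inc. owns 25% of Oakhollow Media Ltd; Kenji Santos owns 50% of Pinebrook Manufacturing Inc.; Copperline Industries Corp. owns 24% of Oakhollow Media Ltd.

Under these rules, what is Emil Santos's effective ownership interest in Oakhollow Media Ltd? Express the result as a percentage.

32.9%

By parent–child attribution (R3), Emil Santos is treated as also owning Kenji Santos's interest in Copperline Industries Corp, giving 44% + 41% = 85%.
By parent–child attribution (R3), Emil Santos is treated as owning Kenji Santos's 50% interest in Pinebrook Manufacturing Inc.
Chain via Copperline Industries Corp. (R1): 85% × 24% = 20.4% of Oakhollow Media Ltd.
Chain via Pinebrook Manufacturing Inc. (R1): 50% × 25% = 12.5% of Oakhollow Media Ltd.
Aggregating (R2): 20.4% + 12.5% = 32.9%.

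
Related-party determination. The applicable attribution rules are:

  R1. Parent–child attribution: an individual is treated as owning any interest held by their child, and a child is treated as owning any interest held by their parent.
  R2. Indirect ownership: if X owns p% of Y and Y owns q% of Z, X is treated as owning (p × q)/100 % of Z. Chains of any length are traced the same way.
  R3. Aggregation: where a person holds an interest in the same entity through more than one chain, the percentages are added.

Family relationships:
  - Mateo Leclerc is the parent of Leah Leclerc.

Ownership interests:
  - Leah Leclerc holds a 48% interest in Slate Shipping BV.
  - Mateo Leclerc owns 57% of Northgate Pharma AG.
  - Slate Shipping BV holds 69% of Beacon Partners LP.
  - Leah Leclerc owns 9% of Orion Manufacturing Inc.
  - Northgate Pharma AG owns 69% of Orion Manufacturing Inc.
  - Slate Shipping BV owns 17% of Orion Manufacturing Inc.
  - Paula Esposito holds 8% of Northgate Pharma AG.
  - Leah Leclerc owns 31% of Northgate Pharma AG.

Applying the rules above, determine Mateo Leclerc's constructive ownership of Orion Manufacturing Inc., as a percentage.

77.88%

By parent–child attribution (R1), Mateo Leclerc is treated as also owning Leah Leclerc's interest in Northgate Pharma AG, giving 57% + 31% = 88%.
By parent–child attribution (R1), Mateo Leclerc is treated as owning Leah Leclerc's 48% interest in Slate Shipping BV.
By parent–child attribution (R1), Mateo Leclerc is treated as owning Leah Leclerc's 9% interest in Orion Manufacturing Inc.
Chain via Northgate Pharma AG (R2): 88% × 69% = 60.72% of Orion Manufacturing Inc.
Chain via Slate Shipping BV (R2): 48% × 17% = 8.16% of Orion Manufacturing Inc.
Direct interest in Orion Manufacturing Inc: 9%.
Aggregating (R3): 60.72% + 8.16% + 9% = 77.88%.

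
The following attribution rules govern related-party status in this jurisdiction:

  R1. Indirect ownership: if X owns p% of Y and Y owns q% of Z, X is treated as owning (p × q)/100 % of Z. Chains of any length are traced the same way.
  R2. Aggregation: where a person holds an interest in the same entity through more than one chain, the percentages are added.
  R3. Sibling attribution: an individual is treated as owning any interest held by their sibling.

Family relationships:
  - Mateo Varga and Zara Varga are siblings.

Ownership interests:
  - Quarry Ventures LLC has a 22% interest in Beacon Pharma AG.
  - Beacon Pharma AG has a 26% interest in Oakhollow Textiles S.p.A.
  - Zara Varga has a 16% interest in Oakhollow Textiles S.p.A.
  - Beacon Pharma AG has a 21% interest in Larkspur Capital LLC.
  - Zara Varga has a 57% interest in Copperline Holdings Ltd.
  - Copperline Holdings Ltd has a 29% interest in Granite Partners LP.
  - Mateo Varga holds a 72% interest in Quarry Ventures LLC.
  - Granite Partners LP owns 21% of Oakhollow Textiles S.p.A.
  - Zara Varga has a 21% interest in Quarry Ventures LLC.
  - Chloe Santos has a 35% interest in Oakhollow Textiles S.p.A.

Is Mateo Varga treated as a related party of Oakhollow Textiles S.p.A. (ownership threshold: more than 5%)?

By sibling attribution (R3), Mateo Varga is treated as also owning Zara Varga's interest in Quarry Ventures LLC, giving 72% + 21% = 93%.
By sibling attribution (R3), Mateo Varga is treated as owning Zara Varga's 57% interest in Copperline Holdings Ltd.
By sibling attribution (R3), Mateo Varga is treated as owning Zara Varga's 16% interest in Oakhollow Textiles S.p.A.
Chain via Quarry Ventures LLC → Beacon Pharma AG (R1): 93% × 22% × 26% = 5.3196% of Oakhollow Textiles S.p.A.
Chain via Copperline Holdings Ltd → Granite Partners LP (R1): 57% × 29% × 21% = 3.4713% of Oakhollow Textiles S.p.A.
Direct interest in Oakhollow Textiles S.p.A: 16%.
Aggregating (R2): 5.3196% + 3.4713% + 16% = 24.7909%.
24.7909% exceeds the 5% threshold, so Mateo is a related party to Oakhollow Textiles S.p.A.

Yes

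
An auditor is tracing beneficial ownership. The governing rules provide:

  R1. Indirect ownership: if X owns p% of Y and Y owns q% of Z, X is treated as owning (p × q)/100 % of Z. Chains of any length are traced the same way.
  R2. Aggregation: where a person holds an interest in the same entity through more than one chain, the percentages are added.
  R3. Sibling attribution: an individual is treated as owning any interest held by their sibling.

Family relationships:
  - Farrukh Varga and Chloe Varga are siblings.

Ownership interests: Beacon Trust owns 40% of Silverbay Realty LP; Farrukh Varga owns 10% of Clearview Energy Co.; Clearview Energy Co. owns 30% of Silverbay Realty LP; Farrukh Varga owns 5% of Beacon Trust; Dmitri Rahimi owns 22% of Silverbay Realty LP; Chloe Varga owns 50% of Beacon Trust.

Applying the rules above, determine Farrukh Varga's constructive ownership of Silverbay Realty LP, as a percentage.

By sibling attribution (R3), Farrukh Varga is treated as also owning Chloe Varga's interest in Beacon Trust, giving 5% + 50% = 55%.
Chain via Clearview Energy Co. (R1): 10% × 30% = 3% of Silverbay Realty LP.
Chain via Beacon Trust (R1): 55% × 40% = 22% of Silverbay Realty LP.
Aggregating (R2): 3% + 22% = 25%.

25%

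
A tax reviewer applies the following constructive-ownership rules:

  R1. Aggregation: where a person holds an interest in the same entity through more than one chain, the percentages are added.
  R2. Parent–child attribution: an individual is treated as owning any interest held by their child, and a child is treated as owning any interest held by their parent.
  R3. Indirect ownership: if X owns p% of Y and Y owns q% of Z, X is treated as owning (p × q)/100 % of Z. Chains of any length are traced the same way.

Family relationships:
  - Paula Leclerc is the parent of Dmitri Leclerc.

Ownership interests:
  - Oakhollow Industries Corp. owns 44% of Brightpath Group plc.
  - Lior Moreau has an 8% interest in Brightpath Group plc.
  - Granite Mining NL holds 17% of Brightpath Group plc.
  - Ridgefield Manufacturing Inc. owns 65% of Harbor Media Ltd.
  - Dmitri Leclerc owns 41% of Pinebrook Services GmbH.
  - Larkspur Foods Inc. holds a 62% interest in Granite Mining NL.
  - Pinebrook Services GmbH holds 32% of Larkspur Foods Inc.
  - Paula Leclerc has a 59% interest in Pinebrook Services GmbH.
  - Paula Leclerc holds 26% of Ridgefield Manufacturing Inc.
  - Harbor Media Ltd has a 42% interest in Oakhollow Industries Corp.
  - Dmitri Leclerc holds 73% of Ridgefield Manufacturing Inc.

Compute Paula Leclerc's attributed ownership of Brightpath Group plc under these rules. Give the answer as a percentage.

By parent–child attribution (R2), Paula Leclerc is treated as also owning Dmitri Leclerc's interest in Ridgefield Manufacturing Inc, giving 26% + 73% = 99%.
By parent–child attribution (R2), Paula Leclerc is treated as also owning Dmitri Leclerc's interest in Pinebrook Services GmbH, giving 59% + 41% = 100%.
Chain via Ridgefield Manufacturing Inc. → Harbor Media Ltd → Oakhollow Industries Corp. (R3): 99% × 65% × 42% × 44% = 11.89188% of Brightpath Group plc.
Chain via Pinebrook Services GmbH → Larkspur Foods Inc. → Granite Mining NL (R3): 100% × 32% × 62% × 17% = 3.3728% of Brightpath Group plc.
Aggregating (R1): 11.89188% + 3.3728% = 15.26468%.

15.26468%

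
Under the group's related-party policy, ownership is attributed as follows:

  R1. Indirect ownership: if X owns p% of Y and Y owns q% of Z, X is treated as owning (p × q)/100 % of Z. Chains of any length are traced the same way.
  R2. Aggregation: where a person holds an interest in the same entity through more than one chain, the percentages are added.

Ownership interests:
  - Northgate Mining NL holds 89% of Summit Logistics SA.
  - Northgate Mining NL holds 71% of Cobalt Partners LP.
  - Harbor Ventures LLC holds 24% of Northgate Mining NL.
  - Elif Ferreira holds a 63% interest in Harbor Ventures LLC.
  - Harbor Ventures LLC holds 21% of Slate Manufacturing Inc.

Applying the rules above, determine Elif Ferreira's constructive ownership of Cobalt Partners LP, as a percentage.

Chain via Harbor Ventures LLC → Northgate Mining NL (R1): 63% × 24% × 71% = 10.7352% of Cobalt Partners LP.

10.7352%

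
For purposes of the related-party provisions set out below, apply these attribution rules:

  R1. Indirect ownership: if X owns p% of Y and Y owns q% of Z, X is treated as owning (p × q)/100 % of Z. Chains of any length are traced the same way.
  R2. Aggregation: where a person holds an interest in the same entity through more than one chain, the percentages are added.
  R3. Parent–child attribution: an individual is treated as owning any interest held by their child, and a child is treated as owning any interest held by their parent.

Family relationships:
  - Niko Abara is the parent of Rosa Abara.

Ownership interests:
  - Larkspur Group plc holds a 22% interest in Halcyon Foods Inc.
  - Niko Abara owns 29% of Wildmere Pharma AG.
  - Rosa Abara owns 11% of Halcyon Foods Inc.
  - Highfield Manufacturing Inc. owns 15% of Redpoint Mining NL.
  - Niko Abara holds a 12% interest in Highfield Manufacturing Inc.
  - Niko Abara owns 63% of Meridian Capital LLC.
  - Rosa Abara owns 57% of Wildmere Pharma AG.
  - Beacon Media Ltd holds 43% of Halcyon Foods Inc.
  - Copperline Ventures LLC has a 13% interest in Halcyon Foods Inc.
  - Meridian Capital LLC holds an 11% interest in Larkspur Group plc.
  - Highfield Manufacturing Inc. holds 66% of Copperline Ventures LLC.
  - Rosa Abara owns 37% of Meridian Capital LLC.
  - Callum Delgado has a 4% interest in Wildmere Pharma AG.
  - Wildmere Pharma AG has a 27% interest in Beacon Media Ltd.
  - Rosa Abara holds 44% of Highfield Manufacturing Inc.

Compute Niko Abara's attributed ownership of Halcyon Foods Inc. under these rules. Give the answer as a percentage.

By parent–child attribution (R3), Niko Abara is treated as also owning Rosa Abara's interest in Highfield Manufacturing Inc, giving 12% + 44% = 56%.
By parent–child attribution (R3), Niko Abara is treated as also owning Rosa Abara's interest in Wildmere Pharma AG, giving 29% + 57% = 86%.
By parent–child attribution (R3), Niko Abara is treated as also owning Rosa Abara's interest in Meridian Capital LLC, giving 63% + 37% = 100%.
By parent–child attribution (R3), Niko Abara is treated as owning Rosa Abara's 11% interest in Halcyon Foods Inc.
Chain via Highfield Manufacturing Inc. → Copperline Ventures LLC (R1): 56% × 66% × 13% = 4.8048% of Halcyon Foods Inc.
Chain via Wildmere Pharma AG → Beacon Media Ltd (R1): 86% × 27% × 43% = 9.9846% of Halcyon Foods Inc.
Chain via Meridian Capital LLC → Larkspur Group plc (R1): 100% × 11% × 22% = 2.42% of Halcyon Foods Inc.
Direct interest in Halcyon Foods Inc: 11%.
Aggregating (R2): 4.8048% + 9.9846% + 2.42% + 11% = 28.2094%.

28.2094%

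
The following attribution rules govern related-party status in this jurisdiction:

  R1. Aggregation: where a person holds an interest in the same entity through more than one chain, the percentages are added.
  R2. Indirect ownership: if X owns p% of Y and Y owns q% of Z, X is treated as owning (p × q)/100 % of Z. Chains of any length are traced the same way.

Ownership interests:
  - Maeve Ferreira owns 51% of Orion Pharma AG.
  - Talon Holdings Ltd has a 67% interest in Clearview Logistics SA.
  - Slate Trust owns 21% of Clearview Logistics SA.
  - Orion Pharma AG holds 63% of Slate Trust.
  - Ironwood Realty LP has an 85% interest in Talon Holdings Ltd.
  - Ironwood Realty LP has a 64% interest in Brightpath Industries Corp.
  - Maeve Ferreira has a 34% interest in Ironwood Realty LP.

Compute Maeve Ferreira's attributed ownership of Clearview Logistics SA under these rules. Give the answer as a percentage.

26.1103%

Chain via Ironwood Realty LP → Talon Holdings Ltd (R2): 34% × 85% × 67% = 19.363% of Clearview Logistics SA.
Chain via Orion Pharma AG → Slate Trust (R2): 51% × 63% × 21% = 6.7473% of Clearview Logistics SA.
Aggregating (R1): 19.363% + 6.7473% = 26.1103%.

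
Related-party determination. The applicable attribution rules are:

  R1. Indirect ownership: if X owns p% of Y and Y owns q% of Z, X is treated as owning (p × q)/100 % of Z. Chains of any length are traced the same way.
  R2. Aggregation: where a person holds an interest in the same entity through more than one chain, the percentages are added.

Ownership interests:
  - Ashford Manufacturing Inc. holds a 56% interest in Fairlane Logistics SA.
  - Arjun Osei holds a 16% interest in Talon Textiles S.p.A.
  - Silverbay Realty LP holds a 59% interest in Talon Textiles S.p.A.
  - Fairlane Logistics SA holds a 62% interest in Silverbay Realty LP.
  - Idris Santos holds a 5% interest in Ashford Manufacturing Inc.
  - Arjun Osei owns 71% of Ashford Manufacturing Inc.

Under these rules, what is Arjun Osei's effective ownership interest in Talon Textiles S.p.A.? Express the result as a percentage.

30.544208%

Chain via Ashford Manufacturing Inc. → Fairlane Logistics SA → Silverbay Realty LP (R1): 71% × 56% × 62% × 59% = 14.544208% of Talon Textiles S.p.A.
Direct interest in Talon Textiles S.p.A: 16%.
Aggregating (R2): 14.544208% + 16% = 30.544208%.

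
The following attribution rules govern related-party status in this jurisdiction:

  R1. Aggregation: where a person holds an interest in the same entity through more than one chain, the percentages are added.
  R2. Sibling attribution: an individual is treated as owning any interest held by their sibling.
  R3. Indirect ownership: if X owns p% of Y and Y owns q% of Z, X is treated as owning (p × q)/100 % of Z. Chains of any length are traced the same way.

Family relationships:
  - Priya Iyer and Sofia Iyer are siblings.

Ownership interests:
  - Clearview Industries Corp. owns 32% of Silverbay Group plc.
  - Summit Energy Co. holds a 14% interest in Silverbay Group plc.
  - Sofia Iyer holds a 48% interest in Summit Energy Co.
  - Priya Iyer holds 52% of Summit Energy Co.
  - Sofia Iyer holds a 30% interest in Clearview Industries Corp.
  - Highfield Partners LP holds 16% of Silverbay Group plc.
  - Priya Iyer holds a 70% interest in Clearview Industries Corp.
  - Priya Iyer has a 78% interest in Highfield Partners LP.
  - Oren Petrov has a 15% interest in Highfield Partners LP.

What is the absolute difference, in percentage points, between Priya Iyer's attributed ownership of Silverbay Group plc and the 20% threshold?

By sibling attribution (R2), Priya Iyer is treated as also owning Sofia Iyer's interest in Summit Energy Co, giving 52% + 48% = 100%.
By sibling attribution (R2), Priya Iyer is treated as also owning Sofia Iyer's interest in Clearview Industries Corp, giving 70% + 30% = 100%.
Chain via Summit Energy Co. (R3): 100% × 14% = 14% of Silverbay Group plc.
Chain via Highfield Partners LP (R3): 78% × 16% = 12.48% of Silverbay Group plc.
Chain via Clearview Industries Corp. (R3): 100% × 32% = 32% of Silverbay Group plc.
Aggregating (R1): 14% + 12.48% + 32% = 58.48%.
58.48% exceeds the 20% threshold by 38.48 percentage points.

38.48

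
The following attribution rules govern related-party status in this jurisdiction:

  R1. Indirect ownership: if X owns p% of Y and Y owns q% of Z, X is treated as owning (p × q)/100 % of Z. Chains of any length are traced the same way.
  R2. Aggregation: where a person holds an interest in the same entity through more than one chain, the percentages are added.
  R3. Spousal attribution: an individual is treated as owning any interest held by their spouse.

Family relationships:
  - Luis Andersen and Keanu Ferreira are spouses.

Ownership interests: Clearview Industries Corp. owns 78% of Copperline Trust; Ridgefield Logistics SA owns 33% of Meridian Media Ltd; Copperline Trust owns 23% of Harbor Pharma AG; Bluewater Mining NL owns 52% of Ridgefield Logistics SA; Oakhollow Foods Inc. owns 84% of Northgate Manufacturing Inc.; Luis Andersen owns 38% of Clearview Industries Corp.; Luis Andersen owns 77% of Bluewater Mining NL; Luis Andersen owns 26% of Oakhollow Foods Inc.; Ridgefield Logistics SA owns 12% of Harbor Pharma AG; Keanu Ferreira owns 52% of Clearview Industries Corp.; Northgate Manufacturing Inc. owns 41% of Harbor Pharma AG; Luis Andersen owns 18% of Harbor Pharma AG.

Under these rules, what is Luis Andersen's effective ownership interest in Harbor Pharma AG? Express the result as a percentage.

47.9052%

By spousal attribution (R3), Luis Andersen is treated as also owning Keanu Ferreira's interest in Clearview Industries Corp, giving 38% + 52% = 90%.
Chain via Oakhollow Foods Inc. → Northgate Manufacturing Inc. (R1): 26% × 84% × 41% = 8.9544% of Harbor Pharma AG.
Chain via Clearview Industries Corp. → Copperline Trust (R1): 90% × 78% × 23% = 16.146% of Harbor Pharma AG.
Chain via Bluewater Mining NL → Ridgefield Logistics SA (R1): 77% × 52% × 12% = 4.8048% of Harbor Pharma AG.
Direct interest in Harbor Pharma AG: 18%.
Aggregating (R2): 8.9544% + 16.146% + 4.8048% + 18% = 47.9052%.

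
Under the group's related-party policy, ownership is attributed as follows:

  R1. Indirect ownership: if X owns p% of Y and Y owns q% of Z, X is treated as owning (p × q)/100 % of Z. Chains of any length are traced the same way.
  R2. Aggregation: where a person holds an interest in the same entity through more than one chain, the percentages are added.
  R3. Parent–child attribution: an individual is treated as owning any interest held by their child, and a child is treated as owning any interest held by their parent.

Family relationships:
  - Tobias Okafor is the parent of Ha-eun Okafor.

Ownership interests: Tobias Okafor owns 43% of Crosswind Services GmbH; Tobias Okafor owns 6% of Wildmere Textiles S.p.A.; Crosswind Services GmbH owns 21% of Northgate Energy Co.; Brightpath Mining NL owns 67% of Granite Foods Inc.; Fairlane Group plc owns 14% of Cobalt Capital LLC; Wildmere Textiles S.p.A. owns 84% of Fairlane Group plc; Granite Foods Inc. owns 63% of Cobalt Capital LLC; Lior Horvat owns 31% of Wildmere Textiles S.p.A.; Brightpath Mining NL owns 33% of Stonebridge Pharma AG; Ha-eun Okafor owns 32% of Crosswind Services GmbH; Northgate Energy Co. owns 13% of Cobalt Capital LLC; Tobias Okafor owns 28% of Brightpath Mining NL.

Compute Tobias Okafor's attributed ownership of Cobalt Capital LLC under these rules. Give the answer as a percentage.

14.5719%

By parent–child attribution (R3), Tobias Okafor is treated as also owning Ha-eun Okafor's interest in Crosswind Services GmbH, giving 43% + 32% = 75%.
Chain via Crosswind Services GmbH → Northgate Energy Co. (R1): 75% × 21% × 13% = 2.0475% of Cobalt Capital LLC.
Chain via Wildmere Textiles S.p.A. → Fairlane Group plc (R1): 6% × 84% × 14% = 0.7056% of Cobalt Capital LLC.
Chain via Brightpath Mining NL → Granite Foods Inc. (R1): 28% × 67% × 63% = 11.8188% of Cobalt Capital LLC.
Aggregating (R2): 2.0475% + 0.7056% + 11.8188% = 14.5719%.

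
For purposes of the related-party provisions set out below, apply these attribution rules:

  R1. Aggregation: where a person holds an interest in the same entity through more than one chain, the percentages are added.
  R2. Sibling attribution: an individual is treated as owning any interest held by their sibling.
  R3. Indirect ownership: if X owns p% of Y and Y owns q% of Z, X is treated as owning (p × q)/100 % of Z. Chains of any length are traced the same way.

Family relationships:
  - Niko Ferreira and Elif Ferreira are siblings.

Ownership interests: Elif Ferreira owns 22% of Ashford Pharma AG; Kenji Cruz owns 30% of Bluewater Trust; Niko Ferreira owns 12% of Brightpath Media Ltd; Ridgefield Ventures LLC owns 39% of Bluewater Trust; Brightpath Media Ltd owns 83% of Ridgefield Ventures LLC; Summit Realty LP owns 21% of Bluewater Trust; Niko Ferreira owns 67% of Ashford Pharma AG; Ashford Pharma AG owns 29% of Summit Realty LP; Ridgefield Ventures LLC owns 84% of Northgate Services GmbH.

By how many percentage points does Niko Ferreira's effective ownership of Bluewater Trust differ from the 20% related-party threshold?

By sibling attribution (R2), Niko Ferreira is treated as also owning Elif Ferreira's interest in Ashford Pharma AG, giving 67% + 22% = 89%.
Chain via Ashford Pharma AG → Summit Realty LP (R3): 89% × 29% × 21% = 5.4201% of Bluewater Trust.
Chain via Brightpath Media Ltd → Ridgefield Ventures LLC (R3): 12% × 83% × 39% = 3.8844% of Bluewater Trust.
Aggregating (R1): 5.4201% + 3.8844% = 9.3045%.
9.3045% falls short of the 20% threshold by 10.6955 percentage points.

10.6955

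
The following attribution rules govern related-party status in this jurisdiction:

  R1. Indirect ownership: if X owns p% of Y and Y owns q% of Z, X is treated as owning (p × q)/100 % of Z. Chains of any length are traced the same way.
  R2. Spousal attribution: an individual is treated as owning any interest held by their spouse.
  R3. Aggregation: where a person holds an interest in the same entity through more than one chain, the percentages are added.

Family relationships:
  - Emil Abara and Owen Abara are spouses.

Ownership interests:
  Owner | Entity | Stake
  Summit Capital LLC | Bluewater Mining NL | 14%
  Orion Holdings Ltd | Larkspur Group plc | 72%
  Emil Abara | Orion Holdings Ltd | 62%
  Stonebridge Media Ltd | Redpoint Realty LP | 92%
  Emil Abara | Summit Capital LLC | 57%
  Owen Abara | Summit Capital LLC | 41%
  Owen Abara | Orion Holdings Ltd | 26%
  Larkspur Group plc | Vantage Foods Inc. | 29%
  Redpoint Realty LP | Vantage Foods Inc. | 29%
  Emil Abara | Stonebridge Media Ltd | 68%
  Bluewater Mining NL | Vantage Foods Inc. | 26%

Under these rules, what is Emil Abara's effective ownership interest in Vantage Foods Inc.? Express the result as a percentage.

By spousal attribution (R2), Emil Abara is treated as also owning Owen Abara's interest in Orion Holdings Ltd, giving 62% + 26% = 88%.
By spousal attribution (R2), Emil Abara is treated as also owning Owen Abara's interest in Summit Capital LLC, giving 57% + 41% = 98%.
Chain via Orion Holdings Ltd → Larkspur Group plc (R1): 88% × 72% × 29% = 18.3744% of Vantage Foods Inc.
Chain via Stonebridge Media Ltd → Redpoint Realty LP (R1): 68% × 92% × 29% = 18.1424% of Vantage Foods Inc.
Chain via Summit Capital LLC → Bluewater Mining NL (R1): 98% × 14% × 26% = 3.5672% of Vantage Foods Inc.
Aggregating (R3): 18.3744% + 18.1424% + 3.5672% = 40.084%.

40.084%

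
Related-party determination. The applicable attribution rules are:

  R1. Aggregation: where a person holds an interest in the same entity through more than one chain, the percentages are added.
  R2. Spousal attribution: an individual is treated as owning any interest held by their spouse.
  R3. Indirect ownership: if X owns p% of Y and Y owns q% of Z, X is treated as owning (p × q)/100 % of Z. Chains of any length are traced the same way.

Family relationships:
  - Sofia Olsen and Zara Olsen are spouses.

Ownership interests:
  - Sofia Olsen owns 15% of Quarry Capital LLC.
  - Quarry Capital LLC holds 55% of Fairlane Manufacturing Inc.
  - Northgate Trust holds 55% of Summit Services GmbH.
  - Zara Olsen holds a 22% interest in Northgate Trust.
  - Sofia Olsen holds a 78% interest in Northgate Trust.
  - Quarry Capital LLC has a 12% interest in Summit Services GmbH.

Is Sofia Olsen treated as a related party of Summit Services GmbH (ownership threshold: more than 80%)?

No

By spousal attribution (R2), Sofia Olsen is treated as also owning Zara Olsen's interest in Northgate Trust, giving 78% + 22% = 100%.
Chain via Quarry Capital LLC (R3): 15% × 12% = 1.8% of Summit Services GmbH.
Chain via Northgate Trust (R3): 100% × 55% = 55% of Summit Services GmbH.
Aggregating (R1): 1.8% + 55% = 56.8%.
56.8% does not exceed the 80% threshold, so Sofia is not a related party to Summit Services GmbH.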